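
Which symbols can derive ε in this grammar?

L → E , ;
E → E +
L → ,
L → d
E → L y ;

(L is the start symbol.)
There are no ε-productions, so no non-terminal can derive ε.
No non-terminals are nullable.

Answer: None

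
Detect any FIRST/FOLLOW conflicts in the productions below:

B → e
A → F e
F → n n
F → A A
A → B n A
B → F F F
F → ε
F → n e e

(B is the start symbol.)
Nullable non-terminals: B, F.
FIRST sets used below: FIRST(F) = { 'e', 'n', ε }, FIRST(A) = { 'e', 'n' }

B: nullable alternative(s) B → F F F; FOLLOW(B) = { $, 'n' }
  B → e: FIRST \ {ε} = { 'e' } — disjoint from FOLLOW(B)
  B → F F F: FIRST \ {ε} = { 'e', 'n' } — this is the only nullable alternative, skip

F: nullable alternative(s) F → ε; FOLLOW(F) = { $, 'e', 'n' }
  F → n n: FIRST \ {ε} = { 'n' } — overlaps FOLLOW(F) on { 'n' }: CONFLICT
  F → A A: FIRST \ {ε} = { 'e', 'n' } — overlaps FOLLOW(F) on { 'e', 'n' }: CONFLICT
  F → ε: FIRST \ {ε} = { } — this is the only nullable alternative, skip
  F → n e e: FIRST \ {ε} = { 'n' } — overlaps FOLLOW(F) on { 'n' }: CONFLICT

A has no nullable alternative, so no FIRST/FOLLOW check is needed there.

So the grammar has 3 FIRST/FOLLOW conflicts (marked CONFLICT above).

Answer: Yes. F → n n with FOLLOW(F) on { 'n' }; F → A A with FOLLOW(F) on { 'e', 'n' }; F → n e e with FOLLOW(F) on { 'n' }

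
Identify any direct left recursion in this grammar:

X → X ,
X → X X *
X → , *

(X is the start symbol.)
Yes, X is left-recursive

X → X ,: LEFT RECURSIVE (starts with X)
X → X X *: LEFT RECURSIVE (starts with X)
X → , *: starts with ','

The grammar has direct left recursion on: X.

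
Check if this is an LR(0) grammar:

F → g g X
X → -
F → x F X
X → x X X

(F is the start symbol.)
A grammar is LR(0) if no state in the canonical LR(0) collection has:
  - both a shift item (dot before a terminal) and a complete item (shift-reduce conflict), or
  - two or more complete items (reduce-reduce conflict; the accept item [F' → F .] counts as a complete item here).

Augment with F' → F and build the canonical LR(0) collection (I0 = CLOSURE({[F' → . F]}), then GOTO on every symbol after a dot until no new states appear). It has 12 states:
  I0: { [F → . g g X], [F → . x F X], [F' → . F] }  — shift
  I1: { [F' → F .] }  — accept
  I2: { [F → g . g X] }  — shift
  I3: { [F → . g g X], [F → . x F X], [F → x . F X] }  — shift
  I4: { [F → x F . X], [X → . -], [X → . x X X] }  — shift
  I5: { [X → - .] }  — reduce
  I6: { [F → x F X .] }  — reduce
  I7: { [X → . -], [X → . x X X], [X → x . X X] }  — shift
  I8: { [X → . -], [X → . x X X], [X → x X . X] }  — shift
  I9: { [X → x X X .] }  — reduce
  I10: { [F → g g . X], [X → . -], [X → . x X X] }  — shift
  I11: { [F → g g X .] }  — reduce

Every state is either a pure shift/goto state or contains exactly one complete item and nothing to shift — no conflicts. The grammar is LR(0).

Answer: Yes, the grammar is LR(0)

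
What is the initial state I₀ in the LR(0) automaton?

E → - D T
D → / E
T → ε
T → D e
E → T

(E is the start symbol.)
{ [D → . / E], [E → . - D T], [E → . T], [E' → . E], [T → . D e], [T → .] }

First, augment the grammar with E' → E
I₀ = CLOSURE({ [E' → . E] }):
  [E' → . E] has the dot before E: add [E → . - D T], [E → . T]
  [E → . T] has the dot before T: add [T → .], [T → . D e]
  [T → . D e] has the dot before D: add [D → . / E]
No further items can be added.

I₀ = { [D → . / E], [E → . - D T], [E → . T], [E' → . E], [T → . D e], [T → .] }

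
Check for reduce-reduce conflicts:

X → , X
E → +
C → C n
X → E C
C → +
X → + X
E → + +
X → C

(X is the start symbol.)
A reduce-reduce conflict occurs when an LR(0) state has two complete items [A → α .] and [B → β .] — both call for a reduction, and with no lookahead the parser cannot choose between them.

Augment with X' → X and build the canonical LR(0) collection (I0 = CLOSURE({[X' → . X]}), then GOTO on every symbol after a dot until no new states appear). It has 12 states:
  I0: { [C → . +], [C → . C n], [E → . + +], [E → . +], [X → . + X], [X → . , X], [X → . C], [X → . E C], [X' → . X] }  — shift
  I1: { [C → + .], [C → . +], [C → . C n], [E → + . +], [E → + .], [E → . + +], [E → . +], [X → + . X], [X → . + X], [X → . , X], [X → . C], [X → . E C] }  — shift, 2 reduces
  I2: { [C → . +], [C → . C n], [E → . + +], [E → . +], [X → , . X], [X → . + X], [X → . , X], [X → . C], [X → . E C] }  — shift
  I3: { [C → C . n], [X → C .] }  — shift, reduce
  I4: { [C → . +], [C → . C n], [X → E . C] }  — shift
  I5: { [X' → X .] }  — accept
  I6: { [C → + .] }  — reduce
  I7: { [C → C . n], [X → E C .] }  — shift, reduce
  I8: { [C → C n .] }  — reduce
  I9: { [X → , X .] }  — reduce
  I10: { [C → + .], [C → . +], [C → . C n], [E → + + .], [E → + . +], [E → + .], [E → . + +], [E → . +], [X → + . X], [X → . + X], [X → . , X], [X → . C], [X → . E C] }  — shift, 3 reduces
  I11: { [X → + X .] }  — reduce

I1 contains complete items [C → + .], [E → + .] — reduce-reduce conflict.
I10 contains complete items [C → + .], [E → + .], [E → + + .] — reduce-reduce conflict.

Answer: Yes — I1: [C → + .] vs [E → + .]; I10: [C → + .] vs [E → + .]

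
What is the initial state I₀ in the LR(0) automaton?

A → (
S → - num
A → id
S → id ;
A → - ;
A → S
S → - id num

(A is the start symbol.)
First, augment the grammar with A' → A
I₀ = CLOSURE({ [A' → . A] }):
  [A' → . A] has the dot before A: add [A → . (], [A → . id], [A → . - ;], [A → . S]
  [A → . S] has the dot before S: add [S → . - num], [S → . id ;], [S → . - id num]
No further items can be added.

I₀ = { [A → . (], [A → . - ;], [A → . S], [A → . id], [A' → . A], [S → . - id num], [S → . - num], [S → . id ;] }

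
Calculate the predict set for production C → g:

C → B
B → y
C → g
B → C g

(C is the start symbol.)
PREDICT(C → g) = (FIRST(RHS) \ {ε}) ∪ (FOLLOW(C) if ε ∈ FIRST(RHS), i.e. RHS ⇒* ε)
FIRST(g) = { 'g' }
ε ∉ FIRST(g), so FOLLOW(C) is not added.
PREDICT(C → g) = { 'g' }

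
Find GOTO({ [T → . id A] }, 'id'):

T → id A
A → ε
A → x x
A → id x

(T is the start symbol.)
GOTO(I, 'id') = CLOSURE({ [A → αX.β] : [A → α.Xβ] ∈ I, X = 'id' })

Items with dot before 'id', with the dot advanced:
  [T → . id A] → [T → id . A]
Closure of the advanced items:
  [T → id . A] has the dot before A: add [A → .], [A → . x x], [A → . id x]

GOTO = { [A → . id x], [A → . x x], [A → .], [T → id . A] }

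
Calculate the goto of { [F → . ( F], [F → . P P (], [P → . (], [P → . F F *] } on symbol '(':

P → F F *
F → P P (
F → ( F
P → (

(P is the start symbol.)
{ [F → ( . F], [F → . ( F], [F → . P P (], [P → ( .], [P → . (], [P → . F F *] }

GOTO(I, '(') = CLOSURE({ [A → αX.β] : [A → α.Xβ] ∈ I, X = '(' })

Items with dot before '(', with the dot advanced:
  [F → . ( F] → [F → ( . F]
  [P → . (] → [P → ( .]
Closure of the advanced items:
  [F → ( . F] has the dot before F: add [F → . P P (], [F → . ( F]
  [F → . P P (] has the dot before P: add [P → . F F *], [P → . (]

GOTO = { [F → ( . F], [F → . ( F], [F → . P P (], [P → ( .], [P → . (], [P → . F F *] }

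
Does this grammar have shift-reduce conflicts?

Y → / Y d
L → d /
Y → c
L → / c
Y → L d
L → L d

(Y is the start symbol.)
A shift-reduce conflict occurs when an LR(0) state has both:
  - a complete (reduce) item [A → α .] (dot at the end), and
  - a shift item [B → β . c γ] (dot before a terminal).

Augment with Y' → Y and build the canonical LR(0) collection (I0 = CLOSURE({[Y' → . Y]}), then GOTO on every symbol after a dot until no new states appear). It has 11 states:
  I0: { [L → . / c], [L → . L d], [L → . d /], [Y → . / Y d], [Y → . L d], [Y → . c], [Y' → . Y] }  — shift
  I1: { [L → . / c], [L → . L d], [L → . d /], [L → / . c], [Y → . / Y d], [Y → . L d], [Y → . c], [Y → / . Y d] }  — shift
  I2: { [L → L . d], [Y → L . d] }  — shift
  I3: { [Y' → Y .] }  — accept
  I4: { [Y → c .] }  — reduce
  I5: { [L → d . /] }  — shift
  I6: { [L → d / .] }  — reduce
  I7: { [L → L d .], [Y → L d .] }  — 2 reduces
  I8: { [Y → / Y . d] }  — shift
  I9: { [L → / c .], [Y → c .] }  — 2 reduces
  I10: { [Y → / Y d .] }  — reduce

No state contains both a complete item and a shift item.

Answer: No shift-reduce conflicts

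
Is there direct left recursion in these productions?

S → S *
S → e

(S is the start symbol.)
S → S *: LEFT RECURSIVE (starts with S)
S → e: starts with e

The grammar has direct left recursion on: S.

Answer: Yes, S is left-recursive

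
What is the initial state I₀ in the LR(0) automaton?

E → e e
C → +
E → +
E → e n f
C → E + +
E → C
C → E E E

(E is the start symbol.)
First, augment the grammar with E' → E
I₀ = CLOSURE({ [E' → . E] }):
  [E' → . E] has the dot before E: add [E → . e e], [E → . +], [E → . e n f], [E → . C]
  [E → . C] has the dot before C: add [C → . +], [C → . E + +], [C → . E E E]
No further items can be added.

I₀ = { [C → . +], [C → . E + +], [C → . E E E], [E → . +], [E → . C], [E → . e e], [E → . e n f], [E' → . E] }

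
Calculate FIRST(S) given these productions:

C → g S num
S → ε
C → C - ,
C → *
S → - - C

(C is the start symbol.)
From S → ε:
  - ε-production, so ε ∈ FIRST(S)
From S → - - C:
  - '-' is a terminal: add '-' and stop

Collecting: FIRST(S) = { '-', ε }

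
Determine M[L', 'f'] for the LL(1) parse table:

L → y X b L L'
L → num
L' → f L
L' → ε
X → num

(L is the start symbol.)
L' → f L, L' → ε

To find M[L', 'f'], we find productions for L' where 'f' is in the predict set (PREDICT(N → α) = (FIRST(α) \ {ε}) ∪ (FOLLOW(N) if α ⇒* ε)).

Relevant sets:
  FOLLOW(L') = { $, 'f' }

L' → f L: PREDICT = { 'f' }
  'f' is in predict set, so this production goes in M[L', 'f']
L' → ε: PREDICT = { $, 'f' }
  'f' is in predict set, so this production goes in M[L', 'f']

M[L', 'f'] = L' → f L, L' → ε  (a multiply-defined cell — the grammar is not LL(1))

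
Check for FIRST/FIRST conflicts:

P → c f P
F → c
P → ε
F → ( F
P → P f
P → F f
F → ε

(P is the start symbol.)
Yes. P → c f P / P → P f on { 'c' }; P → c f P / P → F f on { 'c' }; P → P f / P → F f on { '(', 'c', 'f' }

A FIRST/FIRST conflict occurs when two productions N → α and N → β for the same non-terminal have FIRST(α) ∩ FIRST(β) ≠ ∅ (with ε ∈ FIRST of a nullable right-hand side, so two nullable alternatives also conflict).

FIRST sets of the non-terminals at (or reachable through a nullable prefix from) the front of some alternative:
  FIRST(P) = { '(', 'c', 'f', ε }
  FIRST(F) = { '(', 'c', ε }

Productions for P:
  P → c f P: FIRST = { 'c' }
  P → ε: FIRST = { ε }
  P → P f: FIRST = { '(', 'c', 'f' }
  P → F f: FIRST = { '(', 'c', 'f' }
Productions for F:
  F → c: FIRST = { 'c' }
  F → ( F: FIRST = { '(' }
  F → ε: FIRST = { ε }

Conflict for P: P → c f P and P → P f
  Overlap: { 'c' }
Conflict for P: P → c f P and P → F f
  Overlap: { 'c' }
Conflict for P: P → P f and P → F f
  Overlap: { '(', 'c', 'f' }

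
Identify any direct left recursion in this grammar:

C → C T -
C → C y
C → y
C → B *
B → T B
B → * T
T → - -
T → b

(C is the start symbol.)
C → C T -: LEFT RECURSIVE (starts with C)
C → C y: LEFT RECURSIVE (starts with C)
C → y: starts with y
C → B *: starts with B
B → T B: starts with T
B → * T: starts with '*'
T → - -: starts with '-'
T → b: starts with b

The grammar has direct left recursion on: C.

Answer: Yes, C is left-recursive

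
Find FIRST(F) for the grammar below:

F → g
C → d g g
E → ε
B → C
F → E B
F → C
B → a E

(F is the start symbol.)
{ 'a', 'd', 'g' }

FIRST sets of the other non-terminals involved (by the same procedure, iterated to a fixed point):
  FIRST(E) = { ε }
  FIRST(B) = { 'a', 'd' }
  FIRST(C) = { 'd' }

From F → g:
  - g is a terminal: add 'g' and stop
From F → E B:
  - E is a non-terminal: add FIRST(E) \ {ε} = { }
    E is nullable, so continue to the next symbol
  - B is a non-terminal: add FIRST(B) \ {ε} = { 'a', 'd' }
    B is not nullable, so stop
From F → C:
  - C is a non-terminal: add FIRST(C) \ {ε} = { 'd' }
    C is not nullable, so stop

Collecting: FIRST(F) = { 'a', 'd', 'g' }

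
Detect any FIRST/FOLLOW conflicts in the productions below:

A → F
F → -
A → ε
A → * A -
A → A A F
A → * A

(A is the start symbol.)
A FIRST/FOLLOW conflict occurs when a non-terminal N has a nullable alternative N → β (β ⇒* ε) and another alternative N → α with FIRST(α) ∩ FOLLOW(N) ≠ ∅: on such a lookahead the parser cannot decide between expanding α and letting N vanish via β.

Nullable non-terminals: A.
FIRST sets used below: FIRST(F) = { '-' }, FIRST(A) = { '*', '-', ε }

A: nullable alternative(s) A → ε; FOLLOW(A) = { $, '*', '-' }
  A → F: FIRST \ {ε} = { '-' } — overlaps FOLLOW(A) on { '-' }: CONFLICT
  A → ε: FIRST \ {ε} = { } — this is the only nullable alternative, skip
  A → * A -: FIRST \ {ε} = { '*' } — overlaps FOLLOW(A) on { '*' }: CONFLICT
  A → A A F: FIRST \ {ε} = { '*', '-' } — overlaps FOLLOW(A) on { '*', '-' }: CONFLICT
  A → * A: FIRST \ {ε} = { '*' } — overlaps FOLLOW(A) on { '*' }: CONFLICT

F has no nullable alternative, so no FIRST/FOLLOW check is needed there.

So the grammar has 4 FIRST/FOLLOW conflicts (marked CONFLICT above).

Answer: Yes. A → F with FOLLOW(A) on { '-' }; A → '*' A '-' with FOLLOW(A) on { '*' }; A → A A F with FOLLOW(A) on { '*', '-' }; A → '*' A with FOLLOW(A) on { '*' }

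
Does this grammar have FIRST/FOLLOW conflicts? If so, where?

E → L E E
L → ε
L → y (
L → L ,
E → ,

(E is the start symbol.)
Nullable non-terminals: L.
FIRST sets used below: FIRST(L) = { ',', 'y', ε }

L: nullable alternative(s) L → ε; FOLLOW(L) = { ',', 'y' }
  L → ε: FIRST \ {ε} = { } — this is the only nullable alternative, skip
  L → y (: FIRST \ {ε} = { 'y' } — overlaps FOLLOW(L) on { 'y' }: CONFLICT
  L → L ,: FIRST \ {ε} = { ',', 'y' } — overlaps FOLLOW(L) on { ',', 'y' }: CONFLICT

E has no nullable alternative, so no FIRST/FOLLOW check is needed there.

So the grammar has 2 FIRST/FOLLOW conflicts (marked CONFLICT above).

Answer: Yes. L → y '(' with FOLLOW(L) on { 'y' }; L → L ',' with FOLLOW(L) on { ',', 'y' }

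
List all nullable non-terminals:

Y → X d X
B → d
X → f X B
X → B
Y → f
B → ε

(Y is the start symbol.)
{ 'B', 'X' }

A non-terminal is nullable if it can derive ε (the empty string): either it has an ε-production, or it has a production whose right-hand side consists entirely of nullable non-terminals.

ε-productions: B → ε
So B is immediately nullable.
X → B: every symbol on the right is nullable, so X is nullable too.
No further non-terminal can be added: every production for the remaining non-terminals contains a terminal or a non-nullable non-terminal.
Nullable = { 'B', 'X' }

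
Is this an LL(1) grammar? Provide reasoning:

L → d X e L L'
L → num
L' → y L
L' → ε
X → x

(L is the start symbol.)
No. Predict set conflict for L': { 'y' }

Relevant sets:
  FOLLOW(L') = { $, 'y' }

For L:
  PREDICT(L → d X e L L') = { 'd' }
  PREDICT(L → num) = { 'num' }
For L':
  PREDICT(L' → y L) = { 'y' }
  PREDICT(L' → ε) = { $, 'y' }
X has a single production, so nothing to check there.

Conflict found: Predict set conflict for L': { 'y' }
The grammar is NOT LL(1).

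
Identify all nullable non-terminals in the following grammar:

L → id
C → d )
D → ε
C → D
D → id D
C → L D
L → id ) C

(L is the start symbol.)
A non-terminal is nullable if it can derive ε (the empty string): either it has an ε-production, or it has a production whose right-hand side consists entirely of nullable non-terminals.

ε-productions: D → ε
So D is immediately nullable.
C → D: every symbol on the right is nullable, so C is nullable too.
No further non-terminal can be added: every production for the remaining non-terminals contains a terminal or a non-nullable non-terminal.
Nullable = { 'C', 'D' }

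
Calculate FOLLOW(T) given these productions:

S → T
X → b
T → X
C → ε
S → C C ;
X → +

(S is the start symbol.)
To compute FOLLOW(T), find every occurrence of T on a right-hand side N → α T β: add FIRST(β) \ {ε}, and if β is empty or nullable also add FOLLOW(N). Iterate to a fixed point.

In S → T: T is at the end, add FOLLOW(S)

The FOLLOW sets referred to above (computed the same way, to a fixed point):
  FOLLOW(S) = { $ }

Taking the union: FOLLOW(T) = { $ }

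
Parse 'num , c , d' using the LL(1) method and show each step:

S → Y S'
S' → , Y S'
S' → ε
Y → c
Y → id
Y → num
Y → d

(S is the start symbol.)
Stack is shown with the top on the left.

Stack     Input          Action
-------------------------------
S $       num , c , d $  output S → Y S'
Y S' $    num , c , d $  output Y → num
num S' $  num , c , d $  match 'num'
S' $      , c , d $      output S' → , Y S'
, Y S' $  , c , d $      match ','
Y S' $    c , d $        output Y → c
c S' $    c , d $        match 'c'
S' $      , d $          output S' → , Y S'
, Y S' $  , d $          match ','
Y S' $    d $            output Y → d
d S' $    d $            match 'd'
S' $      $              output S' → ε
$         $              accept

The string is accepted.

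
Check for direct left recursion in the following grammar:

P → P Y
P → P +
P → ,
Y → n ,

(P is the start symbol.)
Yes, P is left-recursive

Direct left recursion occurs when N → N α for some non-terminal N (the right-hand side begins with the left-hand side itself).

P → P Y: LEFT RECURSIVE (starts with P)
P → P +: LEFT RECURSIVE (starts with P)
P → ,: starts with ','
Y → n ,: starts with n

The grammar has direct left recursion on: P.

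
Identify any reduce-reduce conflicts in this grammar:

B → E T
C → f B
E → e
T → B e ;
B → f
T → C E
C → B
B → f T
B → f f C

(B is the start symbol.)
Augment with B' → B and build the canonical LR(0) collection (I0 = CLOSURE({[B' → . B]}), then GOTO on every symbol after a dot until no new states appear). It has 16 states:
  I0: { [B → . E T], [B → . f T], [B → . f f C], [B → . f], [B' → . B], [E → . e] }  — shift
  I1: { [B' → B .] }  — accept
  I2: { [B → . E T], [B → . f T], [B → . f f C], [B → . f], [B → E . T], [C → . B], [C → . f B], [E → . e], [T → . B e ;], [T → . C E] }  — shift
  I3: { [E → e .] }  — reduce
  I4: { [B → . E T], [B → . f T], [B → . f f C], [B → . f], [B → f . T], [B → f . f C], [B → f .], [C → . B], [C → . f B], [E → . e], [T → . B e ;], [T → . C E] }  — shift, reduce
  I5: { [C → B .], [T → B . e ;] }  — shift, reduce
  I6: { [E → . e], [T → C . E] }  — shift
  I7: { [B → f T .] }  — reduce
  I8: { [B → . E T], [B → . f T], [B → . f f C], [B → . f], [B → f . T], [B → f . f C], [B → f .], [B → f f . C], [C → . B], [C → . f B], [C → f . B], [E → . e], [T → . B e ;], [T → . C E] }  — shift, reduce
  I9: { [C → B .], [C → f B .], [T → B . e ;] }  — shift, 2 reduces
  I10: { [B → f f C .], [E → . e], [T → C . E] }  — shift, reduce
  I11: { [T → C E .] }  — reduce
  I12: { [T → B e . ;] }  — shift
  I13: { [T → B e ; .] }  — reduce
  I14: { [B → E T .] }  — reduce
  I15: { [B → . E T], [B → . f T], [B → . f f C], [B → . f], [B → f . T], [B → f . f C], [B → f .], [C → . B], [C → . f B], [C → f . B], [E → . e], [T → . B e ;], [T → . C E] }  — shift, reduce

I9 contains complete items [C → B .], [C → f B .] — reduce-reduce conflict.

Answer: Yes — I9: [C → B .] vs [C → f B .]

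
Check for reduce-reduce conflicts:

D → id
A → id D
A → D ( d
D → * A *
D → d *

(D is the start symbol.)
A reduce-reduce conflict occurs when an LR(0) state has two complete items [A → α .] and [B → β .] — both call for a reduction, and with no lookahead the parser cannot choose between them.

Augment with D' → D and build the canonical LR(0) collection (I0 = CLOSURE({[D' → . D]}), then GOTO on every symbol after a dot until no new states appear). It has 13 states:
  I0: { [D → . * A *], [D → . d *], [D → . id], [D' → . D] }  — shift
  I1: { [A → . D ( d], [A → . id D], [D → * . A *], [D → . * A *], [D → . d *], [D → . id] }  — shift
  I2: { [D' → D .] }  — accept
  I3: { [D → d . *] }  — shift
  I4: { [D → id .] }  — reduce
  I5: { [D → d * .] }  — reduce
  I6: { [D → * A . *] }  — shift
  I7: { [A → D . ( d] }  — shift
  I8: { [A → id . D], [D → . * A *], [D → . d *], [D → . id], [D → id .] }  — shift, reduce
  I9: { [A → id D .] }  — reduce
  I10: { [A → D ( . d] }  — shift
  I11: { [A → D ( d .] }  — reduce
  I12: { [D → * A * .] }  — reduce

No state contains more than one complete item.

Answer: No reduce-reduce conflicts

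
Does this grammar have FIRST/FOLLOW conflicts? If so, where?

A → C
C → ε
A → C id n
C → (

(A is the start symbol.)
Nullable non-terminals: A, C.
FIRST sets used below: FIRST(C) = { '(', ε }

A: nullable alternative(s) A → C; FOLLOW(A) = { $ }
  A → C: FIRST \ {ε} = { '(' } — this is the only nullable alternative, skip
  A → C id n: FIRST \ {ε} = { '(', 'id' } — disjoint from FOLLOW(A)

C: nullable alternative(s) C → ε; FOLLOW(C) = { $, 'id' }
  C → ε: FIRST \ {ε} = { } — this is the only nullable alternative, skip
  C → (: FIRST \ {ε} = { '(' } — disjoint from FOLLOW(C)

No FIRST/FOLLOW conflicts found.

Answer: No FIRST/FOLLOW conflicts.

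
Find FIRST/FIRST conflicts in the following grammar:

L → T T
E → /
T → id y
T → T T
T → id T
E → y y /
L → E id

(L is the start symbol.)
Yes. T → id y / T → T T on { 'id' }; T → id y / T → id T on { 'id' }; T → T T / T → id T on { 'id' }

FIRST sets of the non-terminals at (or reachable through a nullable prefix from) the front of some alternative:
  FIRST(T) = { 'id' }
  FIRST(E) = { '/', 'y' }

Productions for L:
  L → T T: FIRST = { 'id' }
  L → E id: FIRST = { '/', 'y' }
Productions for E:
  E → /: FIRST = { '/' }
  E → y y /: FIRST = { 'y' }
Productions for T:
  T → id y: FIRST = { 'id' }
  T → T T: FIRST = { 'id' }
  T → id T: FIRST = { 'id' }

Conflict for T: T → id y and T → T T
  Overlap: { 'id' }
Conflict for T: T → id y and T → id T
  Overlap: { 'id' }
Conflict for T: T → T T and T → id T
  Overlap: { 'id' }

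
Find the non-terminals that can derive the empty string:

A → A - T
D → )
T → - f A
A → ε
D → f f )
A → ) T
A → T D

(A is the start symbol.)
{ 'A' }

A non-terminal is nullable if it can derive ε (the empty string): either it has an ε-production, or it has a production whose right-hand side consists entirely of nullable non-terminals.

ε-productions: A → ε
So A is immediately nullable.
No further non-terminal can be added: every production for the remaining non-terminals contains a terminal or a non-nullable non-terminal.
Nullable = { 'A' }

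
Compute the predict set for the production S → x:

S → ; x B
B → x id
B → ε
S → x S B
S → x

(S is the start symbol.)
{ 'x' }

PREDICT(S → x) = (FIRST(RHS) \ {ε}) ∪ (FOLLOW(S) if ε ∈ FIRST(RHS), i.e. RHS ⇒* ε)
FIRST(x) = { 'x' }
ε ∉ FIRST(x), so FOLLOW(S) is not added.
PREDICT(S → x) = { 'x' }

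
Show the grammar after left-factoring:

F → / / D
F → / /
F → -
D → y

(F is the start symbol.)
Left-factoring transforms A → αβ₁ | αβ₂ into A → αA' and A' → β₁ | β₂
(α is the longest common prefix among the alternatives). Repeat until
no nonterminal has two alternatives with a common prefix.

Round 1: F has alternatives sharing prefix '/ /'. Introduce F': F → / / F'
  Add: F' → D
  Add: F' → ε

No remaining common prefixes — done.

Resulting grammar:
F → / / F'
F' → D
F' → ε
F → -
D → y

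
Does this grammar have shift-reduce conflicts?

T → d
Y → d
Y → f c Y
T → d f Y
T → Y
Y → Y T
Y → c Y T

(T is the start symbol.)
A shift-reduce conflict occurs when an LR(0) state has both:
  - a complete (reduce) item [A → α .] (dot at the end), and
  - a shift item [B → β . c γ] (dot before a terminal).

Augment with T' → T and build the canonical LR(0) collection (I0 = CLOSURE({[T' → . T]}), then GOTO on every symbol after a dot until no new states appear). It has 14 states:
  I0: { [T → . Y], [T → . d f Y], [T → . d], [T' → . T], [Y → . Y T], [Y → . c Y T], [Y → . d], [Y → . f c Y] }  — shift
  I1: { [T' → T .] }  — accept
  I2: { [T → . Y], [T → . d f Y], [T → . d], [T → Y .], [Y → . Y T], [Y → . c Y T], [Y → . d], [Y → . f c Y], [Y → Y . T] }  — shift, reduce
  I3: { [Y → . Y T], [Y → . c Y T], [Y → . d], [Y → . f c Y], [Y → c . Y T] }  — shift
  I4: { [T → d . f Y], [T → d .], [Y → d .] }  — shift, 2 reduces
  I5: { [Y → f . c Y] }  — shift
  I6: { [Y → . Y T], [Y → . c Y T], [Y → . d], [Y → . f c Y], [Y → f c . Y] }  — shift
  I7: { [T → . Y], [T → . d f Y], [T → . d], [Y → . Y T], [Y → . c Y T], [Y → . d], [Y → . f c Y], [Y → Y . T], [Y → f c Y .] }  — shift, reduce
  I8: { [Y → d .] }  — reduce
  I9: { [Y → Y T .] }  — reduce
  I10: { [T → d f . Y], [Y → . Y T], [Y → . c Y T], [Y → . d], [Y → . f c Y] }  — shift
  I11: { [T → . Y], [T → . d f Y], [T → . d], [T → d f Y .], [Y → . Y T], [Y → . c Y T], [Y → . d], [Y → . f c Y], [Y → Y . T] }  — shift, reduce
  I12: { [T → . Y], [T → . d f Y], [T → . d], [Y → . Y T], [Y → . c Y T], [Y → . d], [Y → . f c Y], [Y → Y . T], [Y → c Y . T] }  — shift
  I13: { [Y → Y T .], [Y → c Y T .] }  — 2 reduces

I2 contains reduce item [T → Y .] and shift items [T → . d], [T → . d f Y], [Y → . c Y T], [Y → . d], [Y → . f c Y] — shift-reduce conflict.
I4 contains reduce items [T → d .], [Y → d .] and shift item [T → d . f Y] — shift-reduce conflict.
I7 contains reduce item [Y → f c Y .] and shift items [T → . d], [T → . d f Y], [Y → . c Y T], [Y → . d], [Y → . f c Y] — shift-reduce conflict.
I11 contains reduce item [T → d f Y .] and shift items [T → . d], [T → . d f Y], [Y → . c Y T], [Y → . d], [Y → . f c Y] — shift-reduce conflict.

Answer: Yes — I2: [T → Y .] vs [T → . d]; I4: [T → d .] vs [T → d . f Y]; I7: [Y → f c Y .] vs [T → . d]; I11: [T → d f Y .] vs [T → . d]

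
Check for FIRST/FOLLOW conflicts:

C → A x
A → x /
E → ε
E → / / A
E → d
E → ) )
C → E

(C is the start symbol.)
No FIRST/FOLLOW conflicts.

A FIRST/FOLLOW conflict occurs when a non-terminal N has a nullable alternative N → β (β ⇒* ε) and another alternative N → α with FIRST(α) ∩ FOLLOW(N) ≠ ∅: on such a lookahead the parser cannot decide between expanding α and letting N vanish via β.

Nullable non-terminals: C, E.
FIRST sets used below: FIRST(A) = { 'x' }, FIRST(E) = { ')', '/', 'd', ε }

C: nullable alternative(s) C → E; FOLLOW(C) = { $ }
  C → A x: FIRST \ {ε} = { 'x' } — disjoint from FOLLOW(C)
  C → E: FIRST \ {ε} = { ')', '/', 'd' } — this is the only nullable alternative, skip

E: nullable alternative(s) E → ε; FOLLOW(E) = { $ }
  E → ε: FIRST \ {ε} = { } — this is the only nullable alternative, skip
  E → / / A: FIRST \ {ε} = { '/' } — disjoint from FOLLOW(E)
  E → d: FIRST \ {ε} = { 'd' } — disjoint from FOLLOW(E)
  E → ) ): FIRST \ {ε} = { ')' } — disjoint from FOLLOW(E)

A has no nullable alternative, so no FIRST/FOLLOW check is needed there.

No FIRST/FOLLOW conflicts found.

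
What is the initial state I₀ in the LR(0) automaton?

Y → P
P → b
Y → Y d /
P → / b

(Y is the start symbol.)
First, augment the grammar with Y' → Y
I₀ = CLOSURE({ [Y' → . Y] }):
  [Y' → . Y] has the dot before Y: add [Y → . P], [Y → . Y d /]
  [Y → . P] has the dot before P: add [P → . b], [P → . / b]
No further items can be added.

I₀ = { [P → . / b], [P → . b], [Y → . P], [Y → . Y d /], [Y' → . Y] }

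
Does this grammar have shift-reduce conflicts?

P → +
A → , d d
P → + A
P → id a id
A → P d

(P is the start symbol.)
Yes — I1: [P → + .] vs [A → . , d d]

A shift-reduce conflict occurs when an LR(0) state has both:
  - a complete (reduce) item [A → α .] (dot at the end), and
  - a shift item [B → β . c γ] (dot before a terminal).

Augment with P' → P and build the canonical LR(0) collection (I0 = CLOSURE({[P' → . P]}), then GOTO on every symbol after a dot until no new states appear). It has 12 states:
  I0: { [P → . + A], [P → . +], [P → . id a id], [P' → . P] }  — shift
  I1: { [A → . , d d], [A → . P d], [P → + . A], [P → + .], [P → . + A], [P → . +], [P → . id a id] }  — shift, reduce
  I2: { [P' → P .] }  — accept
  I3: { [P → id . a id] }  — shift
  I4: { [P → id a . id] }  — shift
  I5: { [P → id a id .] }  — reduce
  I6: { [A → , . d d] }  — shift
  I7: { [P → + A .] }  — reduce
  I8: { [A → P . d] }  — shift
  I9: { [A → P d .] }  — reduce
  I10: { [A → , d . d] }  — shift
  I11: { [A → , d d .] }  — reduce

I1 contains reduce item [P → + .] and shift items [A → . , d d], [P → . +], [P → . + A], [P → . id a id] — shift-reduce conflict.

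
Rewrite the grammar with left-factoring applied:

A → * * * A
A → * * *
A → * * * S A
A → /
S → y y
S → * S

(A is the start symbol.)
Left-factoring transforms A → αβ₁ | αβ₂ into A → αA' and A' → β₁ | β₂
(α is the longest common prefix among the alternatives). Repeat until
no nonterminal has two alternatives with a common prefix.

Round 1: A has alternatives sharing prefix '* * *'. Introduce A': A → * * * A'
  Add: A' → A
  Add: A' → ε
  Add: A' → S A

No remaining common prefixes — done.

Resulting grammar:
A → * * * A'
A' → A
A' → ε
A' → S A
A → /
S → y y
S → * S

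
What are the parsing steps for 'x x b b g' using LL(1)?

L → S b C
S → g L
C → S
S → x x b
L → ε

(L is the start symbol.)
LL(1) parsing maintains a stack (initially the start symbol over $) and the input. At each step: if the stack top is a terminal, match it against the current input token; if it is a non-terminal N, replace it with the RHS of M[N, lookahead] (the unique production whose predict set contains the lookahead).

Stack is shown with the top on the left.

Stack        Input        Action
--------------------------------
L $          x x b b g $  output L → S b C
S b C $      x x b b g $  output S → x x b
x x b b C $  x x b b g $  match 'x'
x b b C $    x b b g $    match 'x'
b b C $      b b g $      match 'b'
b C $        b g $        match 'b'
C $          g $          output C → S
S $          g $          output S → g L
g L $        g $          match 'g'
L $          $            output L → ε
$            $            accept

The string is accepted.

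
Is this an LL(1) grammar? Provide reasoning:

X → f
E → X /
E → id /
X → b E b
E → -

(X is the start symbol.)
Yes, the grammar is LL(1).

Relevant sets:
  FIRST(X) = { 'b', 'f' }

For X:
  PREDICT(X → f) = { 'f' }
  PREDICT(X → b E b) = { 'b' }
For E:
  PREDICT(E → X '/') = { 'b', 'f' }
  PREDICT(E → id '/') = { 'id' }
  PREDICT(E → '-') = { '-' }

All predict sets are disjoint. The grammar IS LL(1).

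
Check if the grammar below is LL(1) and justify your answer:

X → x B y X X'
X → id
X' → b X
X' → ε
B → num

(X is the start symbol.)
A grammar is LL(1) if for each non-terminal N with multiple productions, the predict sets of those productions are pairwise disjoint, where PREDICT(N → α) = (FIRST(α) \ {ε}) ∪ (FOLLOW(N) if α ⇒* ε).

Relevant sets:
  FOLLOW(X') = { $, 'b' }

For X:
  PREDICT(X → x B y X X') = { 'x' }
  PREDICT(X → id) = { 'id' }
For X':
  PREDICT(X' → b X) = { 'b' }
  PREDICT(X' → ε) = { $, 'b' }
B has a single production, so nothing to check there.

Conflict found: Predict set conflict for X': { 'b' }
The grammar is NOT LL(1).

Answer: No. Predict set conflict for X': { 'b' }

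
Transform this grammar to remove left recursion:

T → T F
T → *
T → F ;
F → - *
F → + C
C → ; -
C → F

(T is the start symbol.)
T → * T'
T → F ; T'
T' → F T'
T' → ε
F → - *
F → + C
C → ; -
C → F

T is directly left-recursive. The standard transformation for
  A → A α₁ | ... | A α_m | β₁ | ... | β_n
is
  A  → β₁ A' | ... | β_n A'
  A' → α₁ A' | ... | α_m A' | ε

T → * becomes T → * T'
T → F ; becomes T → F ; T'
T → T F becomes T' → F T'
Add T' → ε

Productions for other non-terminals are unchanged:
  F → - *
  F → + C
  C → ; -
  C → F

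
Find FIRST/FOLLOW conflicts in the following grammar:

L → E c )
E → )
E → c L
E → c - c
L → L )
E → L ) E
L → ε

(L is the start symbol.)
A FIRST/FOLLOW conflict occurs when a non-terminal N has a nullable alternative N → β (β ⇒* ε) and another alternative N → α with FIRST(α) ∩ FOLLOW(N) ≠ ∅: on such a lookahead the parser cannot decide between expanding α and letting N vanish via β.

Nullable non-terminals: L.
FIRST sets used below: FIRST(E) = { ')', 'c' }, FIRST(L) = { ')', 'c', ε }

L: nullable alternative(s) L → ε; FOLLOW(L) = { $, ')', 'c' }
  L → E c ): FIRST \ {ε} = { ')', 'c' } — overlaps FOLLOW(L) on { ')', 'c' }: CONFLICT
  L → L ): FIRST \ {ε} = { ')', 'c' } — overlaps FOLLOW(L) on { ')', 'c' }: CONFLICT
  L → ε: FIRST \ {ε} = { } — this is the only nullable alternative, skip

E has no nullable alternative, so no FIRST/FOLLOW check is needed there.

So the grammar has 2 FIRST/FOLLOW conflicts (marked CONFLICT above).

Answer: Yes. L → E c ')' with FOLLOW(L) on { ')', 'c' }; L → L ')' with FOLLOW(L) on { ')', 'c' }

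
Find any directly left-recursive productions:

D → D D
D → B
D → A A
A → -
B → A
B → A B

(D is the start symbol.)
Yes, D is left-recursive

D → D D: LEFT RECURSIVE (starts with D)
D → B: starts with B
D → A A: starts with A
A → -: starts with '-'
B → A: starts with A
B → A B: starts with A

The grammar has direct left recursion on: D.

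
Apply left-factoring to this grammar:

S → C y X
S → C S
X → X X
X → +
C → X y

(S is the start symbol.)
S → C S'
S' → y X
S' → S
X → X X
X → +
C → X y

Left-factoring transforms A → αβ₁ | αβ₂ into A → αA' and A' → β₁ | β₂
(α is the longest common prefix among the alternatives). Repeat until
no nonterminal has two alternatives with a common prefix.

Round 1: S has alternatives sharing prefix 'C'. Introduce S': S → C S'
  Add: S' → y X
  Add: S' → S

No remaining common prefixes — done.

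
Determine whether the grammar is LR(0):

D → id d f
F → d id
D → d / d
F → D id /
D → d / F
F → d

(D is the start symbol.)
A grammar is LR(0) if no state in the canonical LR(0) collection has:
  - both a shift item (dot before a terminal) and a complete item (shift-reduce conflict), or
  - two or more complete items (reduce-reduce conflict; the accept item [D' → D .] counts as a complete item here).

Augment with D' → D and build the canonical LR(0) collection (I0 = CLOSURE({[D' → . D]}), then GOTO on every symbol after a dot until no new states appear). It has 13 states:
  I0: { [D → . d / F], [D → . d / d], [D → . id d f], [D' → . D] }  — shift
  I1: { [D' → D .] }  — accept
  I2: { [D → d . / F], [D → d . / d] }  — shift
  I3: { [D → id . d f] }  — shift
  I4: { [D → id d . f] }  — shift
  I5: { [D → id d f .] }  — reduce
  I6: { [D → . d / F], [D → . d / d], [D → . id d f], [D → d / . F], [D → d / . d], [F → . D id /], [F → . d id], [F → . d] }  — shift
  I7: { [F → D . id /] }  — shift
  I8: { [D → d / F .] }  — reduce
  I9: { [D → d . / F], [D → d . / d], [D → d / d .], [F → d . id], [F → d .] }  — shift, 2 reduces
  I10: { [F → d id .] }  — reduce
  I11: { [F → D id . /] }  — shift
  I12: { [F → D id / .] }  — reduce

Conflict in state I9:
  Shift-reduce conflict between [D → d / d .] and [D → d . / F]
So the grammar is NOT LR(0).

Answer: No. Shift-reduce conflict between [D → d / d .] and [D → d . / F]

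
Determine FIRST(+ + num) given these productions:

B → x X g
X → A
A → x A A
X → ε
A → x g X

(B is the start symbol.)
To compute FIRST(+ + num), process the symbols left to right:
Symbol + is a terminal. Add '+' and stop.
FIRST(+ + num) = { '+' }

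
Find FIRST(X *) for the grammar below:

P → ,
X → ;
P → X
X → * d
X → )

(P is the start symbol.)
FIRST sets of the non-terminals involved (from the grammar, by fixed-point iteration):
  FIRST(X) = { ')', '*', ';' }

To compute FIRST(X *), process the symbols left to right:
Symbol X is a non-terminal. Add FIRST(X) \ {ε} = { ')', '*', ';' }
X is not nullable (ε ∉ FIRST(X)), so stop here.
FIRST(X *) = { ')', '*', ';' }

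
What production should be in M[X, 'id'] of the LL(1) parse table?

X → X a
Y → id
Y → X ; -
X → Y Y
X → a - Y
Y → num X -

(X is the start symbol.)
X → X a, X → Y Y

To find M[X, 'id'], we find productions for X where 'id' is in the predict set (PREDICT(N → α) = (FIRST(α) \ {ε}) ∪ (FOLLOW(N) if α ⇒* ε)).

Relevant sets:
  FIRST(X) = { 'a', 'id', 'num' }
  FIRST(Y) = { 'a', 'id', 'num' }

X → X a: PREDICT = { 'a', 'id', 'num' }
  'id' is in predict set, so this production goes in M[X, 'id']
X → Y Y: PREDICT = { 'a', 'id', 'num' }
  'id' is in predict set, so this production goes in M[X, 'id']
X → a - Y: PREDICT = { 'a' }

M[X, 'id'] = X → X a, X → Y Y  (a multiply-defined cell — the grammar is not LL(1))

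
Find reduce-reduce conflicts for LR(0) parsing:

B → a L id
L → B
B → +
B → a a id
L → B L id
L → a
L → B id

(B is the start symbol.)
A reduce-reduce conflict occurs when an LR(0) state has two complete items [A → α .] and [B → β .] — both call for a reduction, and with no lookahead the parser cannot choose between them.

Augment with B' → B and build the canonical LR(0) collection (I0 = CLOSURE({[B' → . B]}), then GOTO on every symbol after a dot until no new states appear). It has 13 states:
  I0: { [B → . +], [B → . a L id], [B → . a a id], [B' → . B] }  — shift
  I1: { [B → + .] }  — reduce
  I2: { [B' → B .] }  — accept
  I3: { [B → . +], [B → . a L id], [B → . a a id], [B → a . L id], [B → a . a id], [L → . B L id], [L → . B id], [L → . B], [L → . a] }  — shift
  I4: { [B → . +], [B → . a L id], [B → . a a id], [L → . B L id], [L → . B id], [L → . B], [L → . a], [L → B . L id], [L → B . id], [L → B .] }  — shift, reduce
  I5: { [B → a L . id] }  — shift
  I6: { [B → . +], [B → . a L id], [B → . a a id], [B → a . L id], [B → a . a id], [B → a a . id], [L → . B L id], [L → . B id], [L → . B], [L → . a], [L → a .] }  — shift, reduce
  I7: { [B → a a id .] }  — reduce
  I8: { [B → a L id .] }  — reduce
  I9: { [L → B L . id] }  — shift
  I10: { [B → . +], [B → . a L id], [B → . a a id], [B → a . L id], [B → a . a id], [L → . B L id], [L → . B id], [L → . B], [L → . a], [L → a .] }  — shift, reduce
  I11: { [L → B id .] }  — reduce
  I12: { [L → B L id .] }  — reduce

No state contains more than one complete item.

Answer: No reduce-reduce conflicts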